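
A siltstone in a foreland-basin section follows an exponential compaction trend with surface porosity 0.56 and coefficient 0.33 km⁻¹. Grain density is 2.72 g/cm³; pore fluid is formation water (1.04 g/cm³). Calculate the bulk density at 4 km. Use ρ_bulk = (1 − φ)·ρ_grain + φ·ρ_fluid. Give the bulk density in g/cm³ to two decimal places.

2.47 g/cm³

Porosity at depth: φ = 0.56·exp(−0.33×4) = 0.56×0.2671 = 0.1496
Bulk density: ρ_b = (1−φ)ρ_g + φ·ρ_f = 0.8504×2.72 + 0.1496×1.04
       = 2.313 + 0.156 = 2.469 g/cm³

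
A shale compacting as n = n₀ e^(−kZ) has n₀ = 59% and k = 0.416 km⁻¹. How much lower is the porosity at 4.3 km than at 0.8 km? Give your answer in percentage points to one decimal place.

n(0.8) = 0.59·e^(−0.416×0.8) = 0.4230
n(4.3) = 0.59·e^(−0.416×4.3) = 0.0986
Δn = 0.4230 − 0.0986 = 0.3244

32.4 percentage points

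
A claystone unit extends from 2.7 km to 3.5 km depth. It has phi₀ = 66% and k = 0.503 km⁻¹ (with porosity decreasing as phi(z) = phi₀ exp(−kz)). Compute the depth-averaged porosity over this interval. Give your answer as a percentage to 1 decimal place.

14.0%

⟨phi⟩ = (1/(z₂−z₁)) ∫ phi₀ e^(−kz) dz = phi₀·(e^(−k·z₁) − e^(−k·z₂)) / (k·(z₂−z₁))
e^(−0.503×2.7) = 0.2571; e^(−0.503×3.5) = 0.1720
⟨phi⟩ = 0.66 × (0.2571 − 0.1720) / (0.503 × 0.8) = 0.66 × 0.2117 = 0.1397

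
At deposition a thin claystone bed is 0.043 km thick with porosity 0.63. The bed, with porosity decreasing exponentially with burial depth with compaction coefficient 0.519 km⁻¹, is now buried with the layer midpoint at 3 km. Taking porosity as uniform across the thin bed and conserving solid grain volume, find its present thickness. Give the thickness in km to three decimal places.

Porosity at 3 km: n = 0.63·exp(−0.519×3) = 0.1328
Solid-volume conservation: h(1−n) = h₀(1−n₀) ⇒ h = h₀·(1−n₀)/(1−n)
h = 0.043 × (1 − 0.63)/(1 − 0.1328) = 0.043 × 0.4267 = 0.0183 km

0.018 km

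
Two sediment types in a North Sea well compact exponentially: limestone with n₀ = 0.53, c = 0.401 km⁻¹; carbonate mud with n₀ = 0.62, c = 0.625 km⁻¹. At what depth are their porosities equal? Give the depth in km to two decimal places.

0.70 km

Set n₀ₐ e^(−cₐZ) = n₀ᵦ e^(−cᵦZ) ⇒ ln(n₀ₐ/n₀ᵦ) = (cₐ − cᵦ)·Z
Z = ln(0.53/0.62) / (0.401 − 0.625) = -0.1568 / -0.224 = 0.700 km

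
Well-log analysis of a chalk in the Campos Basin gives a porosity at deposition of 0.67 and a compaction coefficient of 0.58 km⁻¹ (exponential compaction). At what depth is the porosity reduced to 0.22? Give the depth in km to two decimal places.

Invert Athy's law: d = ln(φ₀/φ) / c
d = ln(0.67/0.22) / 0.58 = ln(3.045) / 0.58 = 1.1137 / 0.58 = 1.920 km

1.92 km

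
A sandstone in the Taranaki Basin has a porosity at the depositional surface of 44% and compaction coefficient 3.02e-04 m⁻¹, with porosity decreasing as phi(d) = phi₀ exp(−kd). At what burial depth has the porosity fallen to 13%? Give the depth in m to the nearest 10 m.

4040 m

Working in km (1 km = 1000 m; k in km⁻¹ = k in m⁻¹ × 1000):
Invert Athy's law: d = ln(phi₀/phi) / k
d = ln(0.44/0.13) / 0.302 = ln(3.385) / 0.302 = 1.2192 / 0.302 = 4.037 km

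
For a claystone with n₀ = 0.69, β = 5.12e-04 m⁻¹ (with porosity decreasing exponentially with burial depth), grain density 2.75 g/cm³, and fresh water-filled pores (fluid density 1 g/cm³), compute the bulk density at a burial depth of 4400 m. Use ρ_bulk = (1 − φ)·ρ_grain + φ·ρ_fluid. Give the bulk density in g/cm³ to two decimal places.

2.62 g/cm³

Working in km (1 km = 1000 m; β in km⁻¹ = β in m⁻¹ × 1000):
Porosity at depth: n = 0.69·exp(−0.512×4.4) = 0.69×0.1051 = 0.0725
Bulk density: ρ_b = (1−n)ρ_g + n·ρ_f = 0.9275×2.75 + 0.0725×1
       = 2.551 + 0.073 = 2.623 g/cm³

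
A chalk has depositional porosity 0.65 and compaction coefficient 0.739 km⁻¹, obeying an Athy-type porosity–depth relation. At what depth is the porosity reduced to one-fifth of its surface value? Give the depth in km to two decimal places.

n/n₀ = 1/5 ⇒ exp(−β·d) = 1/5 ⇒ d = ln(5) / β
d = 1.6094 / 0.739 = 2.178 km

2.18 km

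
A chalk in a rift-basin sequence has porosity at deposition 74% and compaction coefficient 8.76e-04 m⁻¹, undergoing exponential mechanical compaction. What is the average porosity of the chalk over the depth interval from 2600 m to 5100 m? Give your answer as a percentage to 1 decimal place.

Working in km (1 km = 1000 m; β in km⁻¹ = β in m⁻¹ × 1000):
⟨n⟩ = (1/(d₂−d₁)) ∫ n₀ e^(−βd) dd = n₀·(e^(−β·d₁) − e^(−β·d₂)) / (β·(d₂−d₁))
e^(−0.876×2.6) = 0.1025; e^(−0.876×5.1) = 0.0115
⟨n⟩ = 0.74 × (0.1025 − 0.0115) / (0.876 × 2.5) = 0.74 × 0.0416 = 0.0308

3.1%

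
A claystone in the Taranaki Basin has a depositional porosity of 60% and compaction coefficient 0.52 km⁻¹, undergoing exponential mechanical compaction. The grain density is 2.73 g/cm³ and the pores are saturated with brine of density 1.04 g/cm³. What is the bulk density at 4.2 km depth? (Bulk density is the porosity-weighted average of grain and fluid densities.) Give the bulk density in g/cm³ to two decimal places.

2.62 g/cm³

Porosity at depth: n = 0.6·exp(−0.52×4.2) = 0.6×0.1126 = 0.0676
Bulk density: ρ_b = (1−n)ρ_g + n·ρ_f = 0.9324×2.73 + 0.0676×1.04
       = 2.546 + 0.070 = 2.616 g/cm³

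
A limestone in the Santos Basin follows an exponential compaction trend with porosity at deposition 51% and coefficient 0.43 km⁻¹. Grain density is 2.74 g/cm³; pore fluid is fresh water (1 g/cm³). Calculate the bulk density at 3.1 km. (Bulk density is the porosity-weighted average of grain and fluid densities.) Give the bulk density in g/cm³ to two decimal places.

2.51 g/cm³

Porosity at depth: phi = 0.51·exp(−0.43×3.1) = 0.51×0.2637 = 0.1345
Bulk density: ρ_b = (1−phi)ρ_g + phi·ρ_f = 0.8655×2.74 + 0.1345×1
       = 2.372 + 0.134 = 2.506 g/cm³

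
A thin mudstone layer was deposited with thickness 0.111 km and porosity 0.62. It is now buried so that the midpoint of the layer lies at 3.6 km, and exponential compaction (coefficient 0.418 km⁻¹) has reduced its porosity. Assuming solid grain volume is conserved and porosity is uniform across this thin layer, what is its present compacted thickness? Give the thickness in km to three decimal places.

Porosity at 3.6 km: n = 0.62·exp(−0.418×3.6) = 0.1377
Solid-volume conservation: h(1−n) = h₀(1−n₀) ⇒ h = h₀·(1−n₀)/(1−n)
h = 0.111 × (1 − 0.62)/(1 − 0.1377) = 0.111 × 0.4407 = 0.0489 km

0.049 km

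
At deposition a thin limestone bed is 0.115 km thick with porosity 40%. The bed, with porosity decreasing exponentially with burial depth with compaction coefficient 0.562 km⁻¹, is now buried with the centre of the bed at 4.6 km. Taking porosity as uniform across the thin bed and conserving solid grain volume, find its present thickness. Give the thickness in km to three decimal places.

0.071 km

Porosity at 4.6 km: φ = 0.4·exp(−0.562×4.6) = 0.0302
Solid-volume conservation: h(1−φ) = h₀(1−φ₀) ⇒ h = h₀·(1−φ₀)/(1−φ)
h = 0.115 × (1 − 0.4)/(1 − 0.0302) = 0.115 × 0.6187 = 0.0711 km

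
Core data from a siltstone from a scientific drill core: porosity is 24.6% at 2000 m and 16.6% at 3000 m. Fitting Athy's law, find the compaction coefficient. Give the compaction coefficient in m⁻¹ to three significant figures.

0.000393 m⁻¹

Working in km (1 km = 1000 m; c in km⁻¹ = c in m⁻¹ × 1000):
Athy: n(z) = n₀ e^(−cz) ⇒ n₁/n₂ = e^{c(z₂−z₁)} ⇒ c = ln(n₁/n₂)/(z₂−z₁)
c = ln(0.246/0.166) / (3 − 2) = ln(1.482) / 1 = 0.3933 / 1 = 0.3933 km⁻¹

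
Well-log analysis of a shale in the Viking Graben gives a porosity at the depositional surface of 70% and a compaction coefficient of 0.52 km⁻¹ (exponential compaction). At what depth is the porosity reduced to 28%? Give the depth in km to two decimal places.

Invert Athy's law: d = ln(φ₀/φ) / β
d = ln(0.7/0.28) / 0.52 = ln(2.5) / 0.52 = 0.9163 / 0.52 = 1.762 km

1.76 km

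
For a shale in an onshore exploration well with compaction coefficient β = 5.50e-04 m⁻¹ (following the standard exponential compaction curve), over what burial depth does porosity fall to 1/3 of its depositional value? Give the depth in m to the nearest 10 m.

Working in km (1 km = 1000 m; β in km⁻¹ = β in m⁻¹ × 1000):
n/n₀ = 1/3 ⇒ exp(−β·z) = 1/3 ⇒ z = ln(3) / β
z = 1.0986 / 0.55 = 1.997 km

2000 m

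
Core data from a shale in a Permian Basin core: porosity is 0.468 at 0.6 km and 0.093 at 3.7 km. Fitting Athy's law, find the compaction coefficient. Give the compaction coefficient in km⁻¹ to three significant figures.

0.521 km⁻¹

Athy: φ(Z) = φ₀ e^(−kZ) ⇒ φ₁/φ₂ = e^{k(Z₂−Z₁)} ⇒ k = ln(φ₁/φ₂)/(Z₂−Z₁)
k = ln(0.468/0.093) / (3.7 − 0.6) = ln(5.032) / 3.1 = 1.6159 / 3.1 = 0.5212 km⁻¹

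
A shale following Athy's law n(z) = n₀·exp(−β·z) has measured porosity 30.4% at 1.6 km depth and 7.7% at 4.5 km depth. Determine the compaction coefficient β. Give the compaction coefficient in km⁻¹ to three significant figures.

Athy: n(z) = n₀ e^(−βz) ⇒ n₁/n₂ = e^{β(z₂−z₁)} ⇒ β = ln(n₁/n₂)/(z₂−z₁)
β = ln(0.304/0.077) / (4.5 − 1.6) = ln(3.948) / 2.9 = 1.3732 / 2.9 = 0.4735 km⁻¹

0.474 km⁻¹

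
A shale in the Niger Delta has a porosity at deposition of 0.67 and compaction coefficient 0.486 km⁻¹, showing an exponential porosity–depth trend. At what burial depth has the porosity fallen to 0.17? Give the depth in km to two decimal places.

2.82 km

Invert Athy's law: d = ln(n₀/n) / c
d = ln(0.67/0.17) / 0.486 = ln(3.941) / 0.486 = 1.3715 / 0.486 = 2.822 km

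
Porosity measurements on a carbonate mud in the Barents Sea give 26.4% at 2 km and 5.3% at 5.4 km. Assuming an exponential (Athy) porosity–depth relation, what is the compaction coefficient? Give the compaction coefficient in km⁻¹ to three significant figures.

Athy: phi(z) = phi₀ e^(−cz) ⇒ phi₁/phi₂ = e^{c(z₂−z₁)} ⇒ c = ln(phi₁/phi₂)/(z₂−z₁)
c = ln(0.264/0.053) / (5.4 − 2) = ln(4.981) / 3.4 = 1.6057 / 3.4 = 0.4723 km⁻¹

0.472 km⁻¹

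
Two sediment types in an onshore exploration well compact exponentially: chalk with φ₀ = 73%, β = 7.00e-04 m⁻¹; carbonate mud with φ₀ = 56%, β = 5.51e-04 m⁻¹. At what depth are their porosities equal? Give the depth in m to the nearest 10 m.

1780 m

Working in km (1 km = 1000 m; β in km⁻¹ = β in m⁻¹ × 1000):
Set φ₀ₐ e^(−βₐz) = φ₀ᵦ e^(−βᵦz) ⇒ ln(φ₀ₐ/φ₀ᵦ) = (βₐ − βᵦ)·z
z = ln(0.73/0.56) / (0.7 − 0.551) = 0.2651 / 0.149 = 1.779 km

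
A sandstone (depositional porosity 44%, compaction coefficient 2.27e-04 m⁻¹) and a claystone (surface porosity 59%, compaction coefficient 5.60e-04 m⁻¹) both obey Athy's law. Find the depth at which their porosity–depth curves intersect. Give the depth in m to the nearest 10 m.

880 m

Working in km (1 km = 1000 m; β in km⁻¹ = β in m⁻¹ × 1000):
Set φ₀ₐ e^(−βₐz) = φ₀ᵦ e^(−βᵦz) ⇒ ln(φ₀ₐ/φ₀ᵦ) = (βₐ − βᵦ)·z
z = ln(0.44/0.59) / (0.227 − 0.56) = -0.2933 / -0.333 = 0.881 km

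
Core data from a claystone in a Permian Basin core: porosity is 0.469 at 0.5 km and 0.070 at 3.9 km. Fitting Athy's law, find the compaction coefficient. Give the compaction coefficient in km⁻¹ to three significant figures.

Athy: phi(z) = phi₀ e^(−cz) ⇒ phi₁/phi₂ = e^{c(z₂−z₁)} ⇒ c = ln(phi₁/phi₂)/(z₂−z₁)
c = ln(0.469/0.07) / (3.9 − 0.5) = ln(6.7) / 3.4 = 1.9021 / 3.4 = 0.5594 km⁻¹

0.559 km⁻¹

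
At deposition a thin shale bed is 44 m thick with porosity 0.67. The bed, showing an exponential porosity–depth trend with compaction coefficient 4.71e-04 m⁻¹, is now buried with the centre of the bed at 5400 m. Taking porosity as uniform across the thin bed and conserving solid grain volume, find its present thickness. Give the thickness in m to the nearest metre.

Working in km (1 km = 1000 m; β in km⁻¹ = β in m⁻¹ × 1000):
Porosity at 5.4 km: phi = 0.67·exp(−0.471×5.4) = 0.0527
Solid-volume conservation: h(1−phi) = h₀(1−phi₀) ⇒ h = h₀·(1−phi₀)/(1−phi)
h = 0.044 × (1 − 0.67)/(1 − 0.0527) = 0.044 × 0.3483 = 0.0153 km

15 m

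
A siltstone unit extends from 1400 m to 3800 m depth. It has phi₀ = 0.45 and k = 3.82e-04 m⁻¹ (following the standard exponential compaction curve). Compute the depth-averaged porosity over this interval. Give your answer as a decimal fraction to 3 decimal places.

Working in km (1 km = 1000 m; k in km⁻¹ = k in m⁻¹ × 1000):
⟨phi⟩ = (1/(Z₂−Z₁)) ∫ phi₀ e^(−kZ) dZ = phi₀·(e^(−k·Z₁) − e^(−k·Z₂)) / (k·(Z₂−Z₁))
e^(−0.382×1.4) = 0.5858; e^(−0.382×3.8) = 0.2342
⟨phi⟩ = 0.45 × (0.5858 − 0.2342) / (0.382 × 2.4) = 0.45 × 0.3835 = 0.1726

0.173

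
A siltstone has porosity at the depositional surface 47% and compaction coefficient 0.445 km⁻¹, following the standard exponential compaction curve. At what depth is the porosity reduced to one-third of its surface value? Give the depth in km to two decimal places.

n/n₀ = 1/3 ⇒ exp(−k·z) = 1/3 ⇒ z = ln(3) / k
z = 1.0986 / 0.445 = 2.469 km

2.47 km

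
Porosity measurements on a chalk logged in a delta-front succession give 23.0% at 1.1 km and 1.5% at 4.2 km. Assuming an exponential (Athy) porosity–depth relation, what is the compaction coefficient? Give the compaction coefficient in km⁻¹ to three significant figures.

0.881 km⁻¹

Athy: n(Z) = n₀ e^(−cZ) ⇒ n₁/n₂ = e^{c(Z₂−Z₁)} ⇒ c = ln(n₁/n₂)/(Z₂−Z₁)
c = ln(0.23/0.015) / (4.2 − 1.1) = ln(15.33) / 3.1 = 2.7300 / 3.1 = 0.8807 km⁻¹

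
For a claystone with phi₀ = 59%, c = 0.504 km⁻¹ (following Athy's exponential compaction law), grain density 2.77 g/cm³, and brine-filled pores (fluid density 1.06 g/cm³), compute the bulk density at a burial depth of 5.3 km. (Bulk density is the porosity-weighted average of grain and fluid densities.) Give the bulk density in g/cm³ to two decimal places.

Porosity at depth: phi = 0.59·exp(−0.504×5.3) = 0.59×0.0692 = 0.0408
Bulk density: ρ_b = (1−phi)ρ_g + phi·ρ_f = 0.9592×2.77 + 0.0408×1.06
       = 2.657 + 0.043 = 2.700 g/cm³

2.70 g/cm³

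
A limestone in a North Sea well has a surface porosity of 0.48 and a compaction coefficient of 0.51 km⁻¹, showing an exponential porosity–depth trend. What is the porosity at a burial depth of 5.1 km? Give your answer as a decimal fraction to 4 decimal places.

0.0356

n = n₀·exp(−c·Z) = 0.48 × exp(−0.51 × 5.1) = 0.48 × exp(−2.601)
  = 0.48 × 0.0742 = 0.0356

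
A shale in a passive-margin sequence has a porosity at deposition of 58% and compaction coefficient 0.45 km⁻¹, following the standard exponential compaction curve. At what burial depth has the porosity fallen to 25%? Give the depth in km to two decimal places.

Invert Athy's law: d = ln(n₀/n) / β
d = ln(0.58/0.25) / 0.45 = ln(2.32) / 0.45 = 0.8416 / 0.45 = 1.870 km

1.87 km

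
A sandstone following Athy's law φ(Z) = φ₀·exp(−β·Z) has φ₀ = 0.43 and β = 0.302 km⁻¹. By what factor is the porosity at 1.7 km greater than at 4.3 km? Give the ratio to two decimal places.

φ(Z₁)/φ(Z₂) = e^(−β·Z₁)/e^(−β·Z₂) = e^{β(Z₂−Z₁)}
= exp(0.302 × 2.6) = exp(0.7852) = 2.1928

2.19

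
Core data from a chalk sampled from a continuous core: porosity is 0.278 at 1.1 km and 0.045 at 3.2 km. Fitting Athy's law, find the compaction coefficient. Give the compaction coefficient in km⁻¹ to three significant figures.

Athy: n(z) = n₀ e^(−cz) ⇒ n₁/n₂ = e^{c(z₂−z₁)} ⇒ c = ln(n₁/n₂)/(z₂−z₁)
c = ln(0.278/0.045) / (3.2 − 1.1) = ln(6.178) / 2.1 = 1.8210 / 2.1 = 0.8671 km⁻¹

0.867 km⁻¹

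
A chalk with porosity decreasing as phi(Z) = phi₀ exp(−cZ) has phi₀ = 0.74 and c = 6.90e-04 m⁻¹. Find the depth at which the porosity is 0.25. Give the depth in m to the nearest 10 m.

Working in km (1 km = 1000 m; c in km⁻¹ = c in m⁻¹ × 1000):
Invert Athy's law: Z = ln(phi₀/phi) / c
Z = ln(0.74/0.25) / 0.69 = ln(2.96) / 0.69 = 1.0852 / 0.69 = 1.573 km

1570 m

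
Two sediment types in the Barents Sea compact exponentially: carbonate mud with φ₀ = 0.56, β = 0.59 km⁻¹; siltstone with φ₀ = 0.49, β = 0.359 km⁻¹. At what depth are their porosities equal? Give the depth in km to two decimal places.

0.58 km

Set φ₀ₐ e^(−βₐz) = φ₀ᵦ e^(−βᵦz) ⇒ ln(φ₀ₐ/φ₀ᵦ) = (βₐ − βᵦ)·z
z = ln(0.56/0.49) / (0.59 − 0.359) = 0.1335 / 0.231 = 0.578 km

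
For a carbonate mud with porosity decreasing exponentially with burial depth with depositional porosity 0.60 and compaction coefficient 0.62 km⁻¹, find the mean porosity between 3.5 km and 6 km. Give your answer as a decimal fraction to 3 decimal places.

0.035

⟨phi⟩ = (1/(d₂−d₁)) ∫ phi₀ e^(−kd) dd = phi₀·(e^(−k·d₁) − e^(−k·d₂)) / (k·(d₂−d₁))
e^(−0.62×3.5) = 0.1142; e^(−0.62×6) = 0.0242
⟨phi⟩ = 0.6 × (0.1142 − 0.0242) / (0.62 × 2.5) = 0.6 × 0.0580 = 0.0348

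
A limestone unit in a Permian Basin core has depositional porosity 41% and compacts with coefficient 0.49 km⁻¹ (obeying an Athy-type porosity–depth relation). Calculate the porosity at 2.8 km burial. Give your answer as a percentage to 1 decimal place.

φ = φ₀·exp(−β·z) = 0.41 × exp(−0.49 × 2.8) = 0.41 × exp(−1.372)
  = 0.41 × 0.2536 = 0.1040

10.4%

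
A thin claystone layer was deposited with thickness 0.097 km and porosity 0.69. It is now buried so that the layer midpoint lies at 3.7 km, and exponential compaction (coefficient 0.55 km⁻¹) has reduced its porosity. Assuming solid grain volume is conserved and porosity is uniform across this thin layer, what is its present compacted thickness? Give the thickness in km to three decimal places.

0.033 km

Porosity at 3.7 km: phi = 0.69·exp(−0.55×3.7) = 0.0902
Solid-volume conservation: h(1−phi) = h₀(1−phi₀) ⇒ h = h₀·(1−phi₀)/(1−phi)
h = 0.097 × (1 − 0.69)/(1 − 0.0902) = 0.097 × 0.3407 = 0.0331 km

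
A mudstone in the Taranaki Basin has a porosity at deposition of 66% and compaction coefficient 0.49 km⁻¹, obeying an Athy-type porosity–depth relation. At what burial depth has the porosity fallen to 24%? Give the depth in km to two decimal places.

2.06 km

Invert Athy's law: z = ln(n₀/n) / β
z = ln(0.66/0.24) / 0.49 = ln(2.75) / 0.49 = 1.0116 / 0.49 = 2.064 km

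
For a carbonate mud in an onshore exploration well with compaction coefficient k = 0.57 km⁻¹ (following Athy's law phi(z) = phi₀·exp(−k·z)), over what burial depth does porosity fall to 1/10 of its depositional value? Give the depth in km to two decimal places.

4.04 km

phi/phi₀ = 1/10 ⇒ exp(−k·z) = 1/10 ⇒ z = ln(10) / k
z = 2.3026 / 0.57 = 4.040 km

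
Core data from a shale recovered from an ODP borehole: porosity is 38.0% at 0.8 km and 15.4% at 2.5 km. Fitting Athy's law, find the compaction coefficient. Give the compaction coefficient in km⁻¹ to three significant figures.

Athy: n(d) = n₀ e^(−cd) ⇒ n₁/n₂ = e^{c(d₂−d₁)} ⇒ c = ln(n₁/n₂)/(d₂−d₁)
c = ln(0.38/0.154) / (2.5 − 0.8) = ln(2.468) / 1.7 = 0.9032 / 1.7 = 0.5313 km⁻¹

0.531 km⁻¹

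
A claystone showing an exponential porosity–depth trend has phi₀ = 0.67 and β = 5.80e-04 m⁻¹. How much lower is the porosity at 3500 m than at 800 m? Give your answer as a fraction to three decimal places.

0.333

Working in km (1 km = 1000 m; β in km⁻¹ = β in m⁻¹ × 1000):
phi(0.8) = 0.67·e^(−0.58×0.8) = 0.4213
phi(3.5) = 0.67·e^(−0.58×3.5) = 0.0880
Δphi = 0.4213 − 0.0880 = 0.3333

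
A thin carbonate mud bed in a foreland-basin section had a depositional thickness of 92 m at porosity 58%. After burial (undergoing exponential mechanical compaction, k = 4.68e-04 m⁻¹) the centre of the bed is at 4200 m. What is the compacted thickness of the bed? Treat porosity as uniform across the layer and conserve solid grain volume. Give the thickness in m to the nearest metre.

42 m

Working in km (1 km = 1000 m; k in km⁻¹ = k in m⁻¹ × 1000):
Porosity at 4.2 km: phi = 0.58·exp(−0.468×4.2) = 0.0812
Solid-volume conservation: h(1−phi) = h₀(1−phi₀) ⇒ h = h₀·(1−phi₀)/(1−phi)
h = 0.092 × (1 − 0.58)/(1 − 0.0812) = 0.092 × 0.4571 = 0.0421 km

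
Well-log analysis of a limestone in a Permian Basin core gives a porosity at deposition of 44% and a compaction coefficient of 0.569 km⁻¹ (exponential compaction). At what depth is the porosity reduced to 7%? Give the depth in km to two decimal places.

Invert Athy's law: z = ln(phi₀/phi) / c
z = ln(0.44/0.07) / 0.569 = ln(6.286) / 0.569 = 1.8383 / 0.569 = 3.231 km

3.23 km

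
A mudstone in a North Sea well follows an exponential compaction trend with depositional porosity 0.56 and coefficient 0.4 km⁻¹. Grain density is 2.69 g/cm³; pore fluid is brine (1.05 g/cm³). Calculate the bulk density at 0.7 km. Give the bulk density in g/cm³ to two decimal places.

2.00 g/cm³

Porosity at depth: φ = 0.56·exp(−0.4×0.7) = 0.56×0.7558 = 0.4232
Bulk density: ρ_b = (1−φ)ρ_g + φ·ρ_f = 0.5768×2.69 + 0.4232×1.05
       = 1.551 + 0.444 = 1.996 g/cm³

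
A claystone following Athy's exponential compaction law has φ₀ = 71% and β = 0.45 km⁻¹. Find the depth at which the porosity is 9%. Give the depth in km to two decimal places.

Invert Athy's law: Z = ln(φ₀/φ) / β
Z = ln(0.71/0.09) / 0.45 = ln(7.889) / 0.45 = 2.0655 / 0.45 = 4.590 km

4.59 km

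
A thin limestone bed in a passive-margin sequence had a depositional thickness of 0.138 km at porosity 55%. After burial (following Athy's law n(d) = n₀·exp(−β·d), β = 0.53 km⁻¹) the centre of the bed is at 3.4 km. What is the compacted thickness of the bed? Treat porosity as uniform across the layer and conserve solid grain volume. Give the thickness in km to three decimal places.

Porosity at 3.4 km: n = 0.55·exp(−0.53×3.4) = 0.0907
Solid-volume conservation: h(1−n) = h₀(1−n₀) ⇒ h = h₀·(1−n₀)/(1−n)
h = 0.138 × (1 − 0.55)/(1 − 0.0907) = 0.138 × 0.4949 = 0.0683 km

0.068 km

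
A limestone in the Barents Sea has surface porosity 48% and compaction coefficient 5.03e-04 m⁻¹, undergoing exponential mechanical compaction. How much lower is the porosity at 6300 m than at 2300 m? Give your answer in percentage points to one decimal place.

13.1 percentage points

Working in km (1 km = 1000 m; k in km⁻¹ = k in m⁻¹ × 1000):
φ(2.3) = 0.48·e^(−0.503×2.3) = 0.1509
φ(6.3) = 0.48·e^(−0.503×6.3) = 0.0202
Δφ = 0.1509 − 0.0202 = 0.1308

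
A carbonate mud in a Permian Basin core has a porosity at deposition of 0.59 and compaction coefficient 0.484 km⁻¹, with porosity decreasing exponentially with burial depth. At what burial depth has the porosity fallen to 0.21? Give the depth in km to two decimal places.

Invert Athy's law: Z = ln(n₀/n) / β
Z = ln(0.59/0.21) / 0.484 = ln(2.81) / 0.484 = 1.0330 / 0.484 = 2.134 km

2.13 km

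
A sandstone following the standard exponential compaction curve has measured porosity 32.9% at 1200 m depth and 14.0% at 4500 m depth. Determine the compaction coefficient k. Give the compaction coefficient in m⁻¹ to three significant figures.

0.000259 m⁻¹

Working in km (1 km = 1000 m; k in km⁻¹ = k in m⁻¹ × 1000):
Athy: φ(d) = φ₀ e^(−kd) ⇒ φ₁/φ₂ = e^{k(d₂−d₁)} ⇒ k = ln(φ₁/φ₂)/(d₂−d₁)
k = ln(0.329/0.14) / (4.5 − 1.2) = ln(2.35) / 3.3 = 0.8544 / 3.3 = 0.2589 km⁻¹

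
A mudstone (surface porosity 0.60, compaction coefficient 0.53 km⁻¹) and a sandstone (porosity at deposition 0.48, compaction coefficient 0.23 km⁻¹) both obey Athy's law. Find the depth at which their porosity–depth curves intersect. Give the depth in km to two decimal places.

0.74 km

Set φ₀ₐ e^(−cₐZ) = φ₀ᵦ e^(−cᵦZ) ⇒ ln(φ₀ₐ/φ₀ᵦ) = (cₐ − cᵦ)·Z
Z = ln(0.6/0.48) / (0.53 − 0.23) = 0.2231 / 0.3 = 0.744 km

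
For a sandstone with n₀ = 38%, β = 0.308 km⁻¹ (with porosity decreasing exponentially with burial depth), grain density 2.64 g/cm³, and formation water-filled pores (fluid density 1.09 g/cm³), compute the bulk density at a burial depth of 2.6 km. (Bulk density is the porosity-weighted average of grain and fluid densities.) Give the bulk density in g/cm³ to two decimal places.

2.38 g/cm³

Porosity at depth: n = 0.38·exp(−0.308×2.6) = 0.38×0.4490 = 0.1706
Bulk density: ρ_b = (1−n)ρ_g + n·ρ_f = 0.8294×2.64 + 0.1706×1.09
       = 2.190 + 0.186 = 2.376 g/cm³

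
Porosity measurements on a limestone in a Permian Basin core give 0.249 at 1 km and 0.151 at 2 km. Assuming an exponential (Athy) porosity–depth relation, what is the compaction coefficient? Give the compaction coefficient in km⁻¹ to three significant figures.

0.500 km⁻¹

Athy: phi(z) = phi₀ e^(−cz) ⇒ phi₁/phi₂ = e^{c(z₂−z₁)} ⇒ c = ln(phi₁/phi₂)/(z₂−z₁)
c = ln(0.249/0.151) / (2 − 1) = ln(1.649) / 1 = 0.5002 / 1 = 0.5002 km⁻¹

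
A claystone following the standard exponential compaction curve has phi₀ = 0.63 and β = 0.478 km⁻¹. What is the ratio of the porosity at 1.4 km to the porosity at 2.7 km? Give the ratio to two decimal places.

phi(Z₁)/phi(Z₂) = e^(−β·Z₁)/e^(−β·Z₂) = e^{β(Z₂−Z₁)}
= exp(0.478 × 1.3) = exp(0.6214) = 1.8615

1.86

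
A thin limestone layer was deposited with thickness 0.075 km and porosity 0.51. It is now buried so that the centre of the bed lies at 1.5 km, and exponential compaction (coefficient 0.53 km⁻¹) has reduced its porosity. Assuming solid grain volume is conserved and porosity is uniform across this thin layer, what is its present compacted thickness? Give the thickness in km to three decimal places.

0.048 km

Porosity at 1.5 km: n = 0.51·exp(−0.53×1.5) = 0.2303
Solid-volume conservation: h(1−n) = h₀(1−n₀) ⇒ h = h₀·(1−n₀)/(1−n)
h = 0.075 × (1 − 0.51)/(1 − 0.2303) = 0.075 × 0.6366 = 0.0477 km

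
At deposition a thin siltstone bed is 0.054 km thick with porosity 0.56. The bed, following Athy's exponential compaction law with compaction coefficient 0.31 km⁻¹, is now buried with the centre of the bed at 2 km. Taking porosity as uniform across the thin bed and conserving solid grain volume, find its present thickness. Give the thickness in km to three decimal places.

Porosity at 2 km: n = 0.56·exp(−0.31×2) = 0.3012
Solid-volume conservation: h(1−n) = h₀(1−n₀) ⇒ h = h₀·(1−n₀)/(1−n)
h = 0.054 × (1 − 0.56)/(1 − 0.3012) = 0.054 × 0.6297 = 0.0340 km

0.034 km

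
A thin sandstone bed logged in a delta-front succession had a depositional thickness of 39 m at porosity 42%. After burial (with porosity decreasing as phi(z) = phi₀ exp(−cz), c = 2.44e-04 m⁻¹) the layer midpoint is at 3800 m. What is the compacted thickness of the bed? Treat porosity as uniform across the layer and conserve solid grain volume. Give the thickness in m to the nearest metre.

27 m

Working in km (1 km = 1000 m; c in km⁻¹ = c in m⁻¹ × 1000):
Porosity at 3.8 km: phi = 0.42·exp(−0.244×3.8) = 0.1662
Solid-volume conservation: h(1−phi) = h₀(1−phi₀) ⇒ h = h₀·(1−phi₀)/(1−phi)
h = 0.039 × (1 − 0.42)/(1 − 0.1662) = 0.039 × 0.6956 = 0.0271 km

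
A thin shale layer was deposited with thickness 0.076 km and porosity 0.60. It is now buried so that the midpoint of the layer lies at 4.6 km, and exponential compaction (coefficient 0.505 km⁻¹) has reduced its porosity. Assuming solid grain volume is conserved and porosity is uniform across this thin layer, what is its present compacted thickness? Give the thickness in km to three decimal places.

0.032 km

Porosity at 4.6 km: φ = 0.6·exp(−0.505×4.6) = 0.0588
Solid-volume conservation: h(1−φ) = h₀(1−φ₀) ⇒ h = h₀·(1−φ₀)/(1−φ)
h = 0.076 × (1 − 0.6)/(1 − 0.0588) = 0.076 × 0.4250 = 0.0323 km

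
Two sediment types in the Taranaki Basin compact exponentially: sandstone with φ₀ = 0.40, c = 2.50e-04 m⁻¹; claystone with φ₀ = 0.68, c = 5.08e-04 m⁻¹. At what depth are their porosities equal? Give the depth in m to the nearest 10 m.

Working in km (1 km = 1000 m; c in km⁻¹ = c in m⁻¹ × 1000):
Set φ₀ₐ e^(−cₐZ) = φ₀ᵦ e^(−cᵦZ) ⇒ ln(φ₀ₐ/φ₀ᵦ) = (cₐ − cᵦ)·Z
Z = ln(0.4/0.68) / (0.25 − 0.508) = -0.5306 / -0.258 = 2.057 km

2060 m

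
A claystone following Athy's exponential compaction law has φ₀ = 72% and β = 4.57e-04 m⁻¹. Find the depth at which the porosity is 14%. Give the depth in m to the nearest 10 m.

3580 m

Working in km (1 km = 1000 m; β in km⁻¹ = β in m⁻¹ × 1000):
Invert Athy's law: d = ln(φ₀/φ) / β
d = ln(0.72/0.14) / 0.457 = ln(5.143) / 0.457 = 1.6376 / 0.457 = 3.583 km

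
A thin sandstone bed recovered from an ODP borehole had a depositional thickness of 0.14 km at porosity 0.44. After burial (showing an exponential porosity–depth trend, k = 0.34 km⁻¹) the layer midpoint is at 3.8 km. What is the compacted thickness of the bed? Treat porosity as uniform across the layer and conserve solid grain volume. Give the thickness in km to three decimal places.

0.089 km

Porosity at 3.8 km: φ = 0.44·exp(−0.34×3.8) = 0.1209
Solid-volume conservation: h(1−φ) = h₀(1−φ₀) ⇒ h = h₀·(1−φ₀)/(1−φ)
h = 0.14 × (1 − 0.44)/(1 − 0.1209) = 0.14 × 0.6370 = 0.0892 km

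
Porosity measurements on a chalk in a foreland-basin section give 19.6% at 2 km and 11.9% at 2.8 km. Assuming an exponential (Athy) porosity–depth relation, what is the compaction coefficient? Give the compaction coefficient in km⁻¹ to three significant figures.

Athy: φ(d) = φ₀ e^(−cd) ⇒ φ₁/φ₂ = e^{c(d₂−d₁)} ⇒ c = ln(φ₁/φ₂)/(d₂−d₁)
c = ln(0.196/0.119) / (2.8 − 2) = ln(1.647) / 0.8 = 0.4990 / 0.8 = 0.6237 km⁻¹

0.624 km⁻¹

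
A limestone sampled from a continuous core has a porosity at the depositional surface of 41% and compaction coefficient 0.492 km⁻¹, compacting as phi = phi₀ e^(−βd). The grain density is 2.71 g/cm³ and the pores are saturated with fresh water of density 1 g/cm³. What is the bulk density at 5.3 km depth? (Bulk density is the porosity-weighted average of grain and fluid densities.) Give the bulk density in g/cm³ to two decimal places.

Porosity at depth: phi = 0.41·exp(−0.492×5.3) = 0.41×0.0737 = 0.0302
Bulk density: ρ_b = (1−phi)ρ_g + phi·ρ_f = 0.9698×2.71 + 0.0302×1
       = 2.628 + 0.030 = 2.658 g/cm³

2.66 g/cm³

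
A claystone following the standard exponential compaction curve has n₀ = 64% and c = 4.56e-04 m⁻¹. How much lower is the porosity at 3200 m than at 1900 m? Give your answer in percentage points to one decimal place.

12.0 percentage points

Working in km (1 km = 1000 m; c in km⁻¹ = c in m⁻¹ × 1000):
n(1.9) = 0.64·e^(−0.456×1.9) = 0.2691
n(3.2) = 0.64·e^(−0.456×3.2) = 0.1488
Δn = 0.2691 − 0.1488 = 0.1203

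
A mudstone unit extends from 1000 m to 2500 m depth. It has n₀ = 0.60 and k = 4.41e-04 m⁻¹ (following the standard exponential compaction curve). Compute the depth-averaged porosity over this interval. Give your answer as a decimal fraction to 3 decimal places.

0.282

Working in km (1 km = 1000 m; k in km⁻¹ = k in m⁻¹ × 1000):
⟨n⟩ = (1/(Z₂−Z₁)) ∫ n₀ e^(−kZ) dZ = n₀·(e^(−k·Z₁) − e^(−k·Z₂)) / (k·(Z₂−Z₁))
e^(−0.441×1) = 0.6434; e^(−0.441×2.5) = 0.3320
⟨n⟩ = 0.6 × (0.6434 − 0.3320) / (0.441 × 1.5) = 0.6 × 0.4707 = 0.2824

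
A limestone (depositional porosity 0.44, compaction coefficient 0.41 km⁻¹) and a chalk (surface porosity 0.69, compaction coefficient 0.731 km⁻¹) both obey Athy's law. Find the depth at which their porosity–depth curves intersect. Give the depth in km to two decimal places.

1.40 km

Set φ₀ₐ e^(−cₐd) = φ₀ᵦ e^(−cᵦd) ⇒ ln(φ₀ₐ/φ₀ᵦ) = (cₐ − cᵦ)·d
d = ln(0.44/0.69) / (0.41 − 0.731) = -0.4499 / -0.321 = 1.402 km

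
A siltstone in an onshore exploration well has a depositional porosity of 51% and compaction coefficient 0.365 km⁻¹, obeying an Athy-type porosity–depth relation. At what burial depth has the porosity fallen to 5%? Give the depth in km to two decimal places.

Invert Athy's law: d = ln(φ₀/φ) / k
d = ln(0.51/0.05) / 0.365 = ln(10.2) / 0.365 = 2.3224 / 0.365 = 6.363 km

6.36 km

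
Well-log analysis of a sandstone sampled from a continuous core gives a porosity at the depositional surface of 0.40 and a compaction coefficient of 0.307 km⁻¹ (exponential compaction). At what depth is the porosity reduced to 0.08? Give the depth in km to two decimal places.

Invert Athy's law: z = ln(φ₀/φ) / β
z = ln(0.4/0.08) / 0.307 = ln(5) / 0.307 = 1.6094 / 0.307 = 5.242 km

5.24 km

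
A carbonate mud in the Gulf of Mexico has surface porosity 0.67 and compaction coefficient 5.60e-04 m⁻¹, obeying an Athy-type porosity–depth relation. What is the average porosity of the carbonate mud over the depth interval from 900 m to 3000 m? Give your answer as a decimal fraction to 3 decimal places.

Working in km (1 km = 1000 m; k in km⁻¹ = k in m⁻¹ × 1000):
⟨phi⟩ = (1/(d₂−d₁)) ∫ phi₀ e^(−kd) dd = phi₀·(e^(−k·d₁) − e^(−k·d₂)) / (k·(d₂−d₁))
e^(−0.56×0.9) = 0.6041; e^(−0.56×3) = 0.1864
⟨phi⟩ = 0.67 × (0.6041 − 0.1864) / (0.56 × 2.1) = 0.67 × 0.3552 = 0.2380

0.238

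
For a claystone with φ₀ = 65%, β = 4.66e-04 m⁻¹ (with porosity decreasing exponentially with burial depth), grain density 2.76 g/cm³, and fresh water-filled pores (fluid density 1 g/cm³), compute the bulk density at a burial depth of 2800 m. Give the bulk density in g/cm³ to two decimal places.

Working in km (1 km = 1000 m; β in km⁻¹ = β in m⁻¹ × 1000):
Porosity at depth: φ = 0.65·exp(−0.466×2.8) = 0.65×0.2712 = 0.1763
Bulk density: ρ_b = (1−φ)ρ_g + φ·ρ_f = 0.8237×2.76 + 0.1763×1
       = 2.273 + 0.176 = 2.450 g/cm³

2.45 g/cm³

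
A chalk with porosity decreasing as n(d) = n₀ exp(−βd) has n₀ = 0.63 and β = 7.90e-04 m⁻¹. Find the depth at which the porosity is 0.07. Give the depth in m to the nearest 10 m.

Working in km (1 km = 1000 m; β in km⁻¹ = β in m⁻¹ × 1000):
Invert Athy's law: d = ln(n₀/n) / β
d = ln(0.63/0.07) / 0.79 = ln(9) / 0.79 = 2.1972 / 0.79 = 2.781 km

2780 m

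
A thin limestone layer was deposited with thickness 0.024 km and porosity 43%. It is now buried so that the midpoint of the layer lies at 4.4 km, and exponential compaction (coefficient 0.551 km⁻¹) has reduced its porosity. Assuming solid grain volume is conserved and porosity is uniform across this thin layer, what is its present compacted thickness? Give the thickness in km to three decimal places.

Porosity at 4.4 km: phi = 0.43·exp(−0.551×4.4) = 0.0381
Solid-volume conservation: h(1−phi) = h₀(1−phi₀) ⇒ h = h₀·(1−phi₀)/(1−phi)
h = 0.024 × (1 − 0.43)/(1 − 0.0381) = 0.024 × 0.5926 = 0.0142 km

0.014 km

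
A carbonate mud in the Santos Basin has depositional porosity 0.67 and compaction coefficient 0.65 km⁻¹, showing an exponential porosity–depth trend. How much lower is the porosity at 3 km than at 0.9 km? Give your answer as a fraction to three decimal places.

0.278

phi(0.9) = 0.67·e^(−0.65×0.9) = 0.3733
phi(3) = 0.67·e^(−0.65×3) = 0.0953
Δphi = 0.3733 − 0.0953 = 0.2779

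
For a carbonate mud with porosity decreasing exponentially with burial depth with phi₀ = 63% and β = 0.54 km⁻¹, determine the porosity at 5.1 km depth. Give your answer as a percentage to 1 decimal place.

4.0%

phi = phi₀·exp(−β·Z) = 0.63 × exp(−0.54 × 5.1) = 0.63 × exp(−2.754)
  = 0.63 × 0.0637 = 0.0401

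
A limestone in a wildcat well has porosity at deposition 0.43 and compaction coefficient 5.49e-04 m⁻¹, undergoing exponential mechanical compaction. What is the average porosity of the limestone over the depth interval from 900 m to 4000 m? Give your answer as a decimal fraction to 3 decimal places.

Working in km (1 km = 1000 m; k in km⁻¹ = k in m⁻¹ × 1000):
⟨φ⟩ = (1/(d₂−d₁)) ∫ φ₀ e^(−kd) dd = φ₀·(e^(−k·d₁) − e^(−k·d₂)) / (k·(d₂−d₁))
e^(−0.549×0.9) = 0.6101; e^(−0.549×4) = 0.1112
⟨φ⟩ = 0.43 × (0.6101 − 0.1112) / (0.549 × 3.1) = 0.43 × 0.2931 = 0.1260

0.126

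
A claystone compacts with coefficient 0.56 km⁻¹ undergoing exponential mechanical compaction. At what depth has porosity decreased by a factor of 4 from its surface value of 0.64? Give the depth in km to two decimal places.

2.48 km

φ/φ₀ = 1/4 ⇒ exp(−k·d) = 1/4 ⇒ d = ln(4) / k
d = 1.3863 / 0.56 = 2.476 km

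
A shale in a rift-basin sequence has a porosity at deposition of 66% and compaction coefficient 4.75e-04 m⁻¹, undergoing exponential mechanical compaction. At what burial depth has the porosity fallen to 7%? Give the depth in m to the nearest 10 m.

Working in km (1 km = 1000 m; c in km⁻¹ = c in m⁻¹ × 1000):
Invert Athy's law: Z = ln(n₀/n) / c
Z = ln(0.66/0.07) / 0.475 = ln(9.429) / 0.475 = 2.2437 / 0.475 = 4.724 km

4720 m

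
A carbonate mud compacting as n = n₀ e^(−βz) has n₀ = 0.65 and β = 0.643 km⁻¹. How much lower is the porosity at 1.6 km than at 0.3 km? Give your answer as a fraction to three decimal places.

n(0.3) = 0.65·e^(−0.643×0.3) = 0.5360
n(1.6) = 0.65·e^(−0.643×1.6) = 0.2323
Δn = 0.5360 − 0.2323 = 0.3036

0.304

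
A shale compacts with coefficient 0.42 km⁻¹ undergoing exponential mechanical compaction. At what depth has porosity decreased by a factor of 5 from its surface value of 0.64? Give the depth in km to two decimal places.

phi/phi₀ = 1/5 ⇒ exp(−β·Z) = 1/5 ⇒ Z = ln(5) / β
Z = 1.6094 / 0.42 = 3.832 km

3.83 km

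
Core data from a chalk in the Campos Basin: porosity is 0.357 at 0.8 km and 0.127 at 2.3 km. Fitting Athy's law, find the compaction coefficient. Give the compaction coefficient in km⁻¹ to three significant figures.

0.689 km⁻¹

Athy: phi(Z) = phi₀ e^(−kZ) ⇒ phi₁/phi₂ = e^{k(Z₂−Z₁)} ⇒ k = ln(phi₁/phi₂)/(Z₂−Z₁)
k = ln(0.357/0.127) / (2.3 − 0.8) = ln(2.811) / 1.5 = 1.0335 / 1.5 = 0.689 km⁻¹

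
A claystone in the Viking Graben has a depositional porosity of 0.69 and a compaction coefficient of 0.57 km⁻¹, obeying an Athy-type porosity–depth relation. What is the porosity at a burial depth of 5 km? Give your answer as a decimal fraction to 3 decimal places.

0.040

φ = φ₀·exp(−k·d) = 0.69 × exp(−0.57 × 5) = 0.69 × exp(−2.85)
  = 0.69 × 0.0578 = 0.0399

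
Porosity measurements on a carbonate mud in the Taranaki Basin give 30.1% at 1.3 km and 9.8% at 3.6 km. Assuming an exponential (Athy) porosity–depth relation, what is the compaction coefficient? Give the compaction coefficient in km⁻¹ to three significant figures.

Athy: φ(d) = φ₀ e^(−cd) ⇒ φ₁/φ₂ = e^{c(d₂−d₁)} ⇒ c = ln(φ₁/φ₂)/(d₂−d₁)
c = ln(0.301/0.098) / (3.6 − 1.3) = ln(3.071) / 2.3 = 1.1221 / 2.3 = 0.4879 km⁻¹

0.488 km⁻¹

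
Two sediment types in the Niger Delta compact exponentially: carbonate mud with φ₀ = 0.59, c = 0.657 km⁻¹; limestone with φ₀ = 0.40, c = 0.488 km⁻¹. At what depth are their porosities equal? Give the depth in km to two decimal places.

2.30 km

Set φ₀ₐ e^(−cₐd) = φ₀ᵦ e^(−cᵦd) ⇒ ln(φ₀ₐ/φ₀ᵦ) = (cₐ − cᵦ)·d
d = ln(0.59/0.4) / (0.657 − 0.488) = 0.3887 / 0.169 = 2.300 km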